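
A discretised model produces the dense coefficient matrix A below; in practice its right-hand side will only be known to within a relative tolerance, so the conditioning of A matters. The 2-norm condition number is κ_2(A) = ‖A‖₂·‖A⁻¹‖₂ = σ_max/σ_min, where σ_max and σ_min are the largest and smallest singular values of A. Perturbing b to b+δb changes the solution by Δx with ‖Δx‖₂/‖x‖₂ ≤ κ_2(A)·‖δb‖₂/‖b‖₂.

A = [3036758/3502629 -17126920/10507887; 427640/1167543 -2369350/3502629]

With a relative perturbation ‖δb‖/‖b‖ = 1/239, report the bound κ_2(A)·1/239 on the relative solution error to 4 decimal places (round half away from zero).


1.5915

AᵀA = [64306407556/72594141489 -361712253440/217782424467; -361712253440/217782424467 2034649488100/653347273401]; tr = 9042931336/2260717209, det = 250000/2260717209
char-poly roots: 4 and 62500/2260717209
σ_max=√4=2, σ_min=√(62500/2260717209)=(250/47547) → κ = 380.3760
worst-case relative error ≤ 380.3760 × 1/239 = 1.5915


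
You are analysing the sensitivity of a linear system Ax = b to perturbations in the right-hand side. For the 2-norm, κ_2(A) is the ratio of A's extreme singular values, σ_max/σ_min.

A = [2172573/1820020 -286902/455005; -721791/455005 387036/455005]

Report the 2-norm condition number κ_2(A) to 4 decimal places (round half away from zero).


334.5625

AᵀA = [522231576129/132498912016 -34815038895/16562364002; -34815038895/16562364002 9284384916/8281182001]; tr = 2321044065/458473744, det = 6561/28654609
eigenvalues of AᵀA: λ = (tr ± √(tr²−4·det))/2 = 81/16, 1296/28654609
so κ_2 = √((81/16) / (1296/28654609)) = 334.5625


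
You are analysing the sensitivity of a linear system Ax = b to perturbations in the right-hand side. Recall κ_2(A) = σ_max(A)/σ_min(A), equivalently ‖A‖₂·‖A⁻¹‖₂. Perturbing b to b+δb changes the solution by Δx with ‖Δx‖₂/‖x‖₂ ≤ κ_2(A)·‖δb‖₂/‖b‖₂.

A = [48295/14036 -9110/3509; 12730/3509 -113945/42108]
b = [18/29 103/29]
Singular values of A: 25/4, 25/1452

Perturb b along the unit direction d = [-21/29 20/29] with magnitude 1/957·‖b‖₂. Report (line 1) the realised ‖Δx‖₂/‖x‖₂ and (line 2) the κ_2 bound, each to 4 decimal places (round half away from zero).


largest singular value 25/4, smallest 25/1452
κ = σ_max/σ_min = (25/4)/(25/1452) = 363.0000
perturbation bound = 363.0000·1/957 = 0.3793
solve Ax = b  →  x = [70.0800 92.6400]
‖b‖ = 3.6056, ‖x‖ = 116.1610
with δb = [-0.0027 0.0026], A·Δx = δb → ‖Δx‖ = 0.2188
dividing the unrounded norms, ‖Δx‖/‖x‖ = 0.0019
realised/bound (from unrounded values) ≈ 0.0050

0.0019
0.3793


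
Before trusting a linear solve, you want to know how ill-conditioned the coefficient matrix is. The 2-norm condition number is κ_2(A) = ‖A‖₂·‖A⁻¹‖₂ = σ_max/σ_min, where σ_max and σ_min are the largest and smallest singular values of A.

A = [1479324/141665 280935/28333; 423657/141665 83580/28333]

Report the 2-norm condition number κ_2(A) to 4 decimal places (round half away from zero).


195.4000

AᵀA = [94715390025/802758889 90200628000/802758889; 90200628000/802758889 85910090625/802758889]; tr = 214774650/954529, det = 1265625/954529
λ_max, λ_min = (214774650/954529 ± √46123317979560000/911125611841)/2 = 225, 5625/954529
κ = σ_max/σ_min = 15/(75/977) = 195.4000


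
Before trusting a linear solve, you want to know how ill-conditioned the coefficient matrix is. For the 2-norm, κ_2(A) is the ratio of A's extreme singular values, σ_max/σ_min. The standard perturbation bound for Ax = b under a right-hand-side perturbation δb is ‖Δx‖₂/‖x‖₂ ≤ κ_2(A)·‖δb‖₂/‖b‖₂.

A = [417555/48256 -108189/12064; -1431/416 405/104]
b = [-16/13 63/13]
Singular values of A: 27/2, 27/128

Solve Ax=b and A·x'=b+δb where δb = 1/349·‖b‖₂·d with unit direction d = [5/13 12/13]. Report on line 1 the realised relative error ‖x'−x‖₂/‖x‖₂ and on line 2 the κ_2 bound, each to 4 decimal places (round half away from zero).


0.0036
0.1834

from the listed singular values, σ₁ = 27/2, σ_n = 27/128
condition number: (27/2) ÷ (27/128) = 64.0000
bound on ‖Δx‖/‖x‖: κ·ε = 64.0000·1/349 = 0.1834
solve Ax = b  →  x = [13.5785 13.2388]
‖b‖ = 5.0000, ‖x‖ = 18.9643
Δx = A⁻¹·δb where δb = 1/349·5.0000·d; ‖Δx‖ = 0.0679
relative error = 0.0036
realised/bound (from unrounded values) ≈ 0.0195


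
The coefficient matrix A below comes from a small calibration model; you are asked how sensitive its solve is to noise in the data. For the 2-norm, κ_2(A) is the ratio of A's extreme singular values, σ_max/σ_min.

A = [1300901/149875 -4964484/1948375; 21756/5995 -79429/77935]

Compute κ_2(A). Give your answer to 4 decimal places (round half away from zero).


AᵀA = [1988170621801/22462515625 -579872155968/22462515625; -579872155968/22462515625 169166894449/22462515625]; tr = 3451740026/35940025, det = 5764801/35940025
λ_max, λ_min = (3451740026/35940025 ± √11913680458722240576/1291685397000625)/2 = 2401/25, 2401/1437601
κ_2(A) = √(λ_max/λ_min) = √((2401/25) / (2401/1437601)) = 239.8000

239.8000


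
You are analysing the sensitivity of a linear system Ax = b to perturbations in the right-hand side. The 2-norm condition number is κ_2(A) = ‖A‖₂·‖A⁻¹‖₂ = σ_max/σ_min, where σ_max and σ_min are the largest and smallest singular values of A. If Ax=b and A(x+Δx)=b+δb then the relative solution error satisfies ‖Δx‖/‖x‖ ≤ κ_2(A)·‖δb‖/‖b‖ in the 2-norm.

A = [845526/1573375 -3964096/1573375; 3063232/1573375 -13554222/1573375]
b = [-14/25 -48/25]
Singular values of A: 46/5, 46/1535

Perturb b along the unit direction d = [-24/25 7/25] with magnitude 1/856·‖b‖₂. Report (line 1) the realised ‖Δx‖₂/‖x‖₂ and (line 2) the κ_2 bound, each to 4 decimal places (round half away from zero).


0.3586
0.3586

σ_max = 46/5, σ_min = 46/1535
κ = σ_max/σ_min = (46/5)/(46/1535) = 307.0000
perturbation bound = 307.0000·1/856 = 0.3586
solve Ax = b  →  x = [-0.0477 0.2121]
‖b‖₂ = 2.0000 and ‖x‖₂ = 0.2174
with δb = [-0.0022 0.0007], A·Δx = δb → ‖Δx‖ = 0.0780
dividing the unrounded norms, ‖Δx‖/‖x‖ = 0.3586
realised/bound = 1 exactly: the bound is attained for this b and d


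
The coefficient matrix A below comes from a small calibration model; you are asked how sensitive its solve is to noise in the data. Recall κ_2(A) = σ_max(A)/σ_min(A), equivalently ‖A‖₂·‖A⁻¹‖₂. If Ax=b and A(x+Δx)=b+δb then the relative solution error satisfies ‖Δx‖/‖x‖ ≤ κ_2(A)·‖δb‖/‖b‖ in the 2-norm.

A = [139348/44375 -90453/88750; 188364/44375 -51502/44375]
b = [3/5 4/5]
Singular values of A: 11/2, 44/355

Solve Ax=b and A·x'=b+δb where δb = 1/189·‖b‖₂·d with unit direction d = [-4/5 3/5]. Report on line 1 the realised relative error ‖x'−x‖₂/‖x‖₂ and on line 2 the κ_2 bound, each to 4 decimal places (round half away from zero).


from the listed singular values, σ₁ = 11/2, σ_n = 44/355
condition number: (11/2) ÷ (44/355) = 44.3750
bound on ‖Δx‖/‖x‖: κ·ε = 44.3750·1/189 = 0.2348
solve Ax = b  →  x = [0.1745 -0.0509]
‖b‖ = 1.0000, ‖x‖ = 0.1818
Δx = A⁻¹·δb where δb = 1/189·1.0000·d; ‖Δx‖ = 0.0427
relative error = 0.2348
tightness: 0.2348 against a bound of 0.2348; the bound is attained (ratio 1)

0.2348
0.2348


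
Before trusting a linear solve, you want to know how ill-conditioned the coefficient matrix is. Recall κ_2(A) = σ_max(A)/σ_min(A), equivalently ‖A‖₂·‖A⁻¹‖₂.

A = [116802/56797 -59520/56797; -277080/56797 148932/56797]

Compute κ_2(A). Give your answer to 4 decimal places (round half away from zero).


128.5000

M = AᵀA = [31470948/1122833 -16783200/1122833; -16783200/1122833 8953488/1122833]. tr(M)=2377908/66049, det(M)=5184/66049
solving λ² − 2377908/66049·λ + 5184/66049 = 0 gives λ = 36, 144/66049
κ_2(A) = √(λ_max/λ_min) = √(36 / (144/66049)) = 128.5000


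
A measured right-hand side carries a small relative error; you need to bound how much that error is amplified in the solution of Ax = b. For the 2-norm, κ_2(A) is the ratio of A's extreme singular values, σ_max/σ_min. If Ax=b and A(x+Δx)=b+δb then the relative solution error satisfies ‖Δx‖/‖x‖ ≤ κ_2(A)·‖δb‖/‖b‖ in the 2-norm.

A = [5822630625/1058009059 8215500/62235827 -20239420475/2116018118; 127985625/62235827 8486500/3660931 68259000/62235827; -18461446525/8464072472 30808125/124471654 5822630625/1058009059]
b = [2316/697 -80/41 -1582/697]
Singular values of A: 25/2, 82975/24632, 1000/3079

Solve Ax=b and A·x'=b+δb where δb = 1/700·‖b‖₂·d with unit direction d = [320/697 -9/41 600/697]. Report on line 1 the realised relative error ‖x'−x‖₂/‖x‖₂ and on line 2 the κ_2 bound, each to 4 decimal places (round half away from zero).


largest singular value 25/2, smallest 1000/3079
κ_2(A) = (25/2) / (1000/3079) = 38.4875
perturbation bound = 38.4875·1/700 = 0.0550
solve Ax = b  →  x = [-0.2288 -0.4095 -0.4847]
‖b‖₂ = 4.4721 and ‖x‖₂ = 0.6745
δb = ε·‖b‖·d = [0.0029 -0.0014 0.0055]; solving A·Δx = δb gives ‖Δx‖ = 0.0197
realised ‖Δx‖/‖x‖ = 0.0292
so the bound overstates the realised error by a factor of ≈ 1.8852 (computed from the unrounded values)

0.0292
0.0550


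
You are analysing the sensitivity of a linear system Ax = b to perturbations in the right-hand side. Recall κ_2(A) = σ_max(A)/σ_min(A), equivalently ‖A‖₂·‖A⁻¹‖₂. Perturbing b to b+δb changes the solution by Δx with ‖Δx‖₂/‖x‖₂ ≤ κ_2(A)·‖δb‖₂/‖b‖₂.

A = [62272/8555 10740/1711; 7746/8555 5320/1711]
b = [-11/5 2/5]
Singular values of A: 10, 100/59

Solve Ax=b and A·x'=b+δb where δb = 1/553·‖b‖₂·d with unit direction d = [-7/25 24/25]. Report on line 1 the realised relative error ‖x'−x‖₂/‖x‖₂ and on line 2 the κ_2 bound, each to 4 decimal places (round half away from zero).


0.0038
0.0107

σ_max = 10, σ_min = 100/59
κ = σ_max/σ_min = 10/(100/59) = 5.9000
κ_2(A)·‖δb‖/‖b‖ = 0.0107
solve Ax = b  →  x = [-0.5517 0.2893]
‖b‖₂ = 2.2361 and ‖x‖₂ = 0.6230
re-solving with b+δb shifts x by Δx of norm 0.0024
realised ‖Δx‖/‖x‖ = 0.0038
realised/bound (from unrounded values) ≈ 0.3589


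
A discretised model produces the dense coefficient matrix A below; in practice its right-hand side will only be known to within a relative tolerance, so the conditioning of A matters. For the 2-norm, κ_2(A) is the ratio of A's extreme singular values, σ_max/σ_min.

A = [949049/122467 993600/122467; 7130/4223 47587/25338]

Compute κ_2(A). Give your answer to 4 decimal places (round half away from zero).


154.5000

AᵀA = [561242021/8922169 1767756655/26766507; 1767756655/26766507 22275513409/321198084]; tr = 50511565/381924, det = 279841/381924
char-poly roots: 529/4 and 529/95481
so κ_2 = √((529/4) / (529/95481)) = 154.5000


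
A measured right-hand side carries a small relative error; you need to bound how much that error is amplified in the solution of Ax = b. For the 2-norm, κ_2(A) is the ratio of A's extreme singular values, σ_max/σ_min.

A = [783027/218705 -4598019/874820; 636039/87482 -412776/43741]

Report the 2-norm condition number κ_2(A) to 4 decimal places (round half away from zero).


AᵀA = [43481541069/662032900 -57880466217/662032900; -57880466217/662032900 308980585449/2648131600]; tr = 19316269989/105925264, det = 8303765625/423701056
eigenvalues of AᵀA: λ = (tr ± √(tr²−4·det))/2 = 729/4, 11390625/105925264
so κ_2 = √((729/4) / (11390625/105925264)) = 41.1680

41.1680


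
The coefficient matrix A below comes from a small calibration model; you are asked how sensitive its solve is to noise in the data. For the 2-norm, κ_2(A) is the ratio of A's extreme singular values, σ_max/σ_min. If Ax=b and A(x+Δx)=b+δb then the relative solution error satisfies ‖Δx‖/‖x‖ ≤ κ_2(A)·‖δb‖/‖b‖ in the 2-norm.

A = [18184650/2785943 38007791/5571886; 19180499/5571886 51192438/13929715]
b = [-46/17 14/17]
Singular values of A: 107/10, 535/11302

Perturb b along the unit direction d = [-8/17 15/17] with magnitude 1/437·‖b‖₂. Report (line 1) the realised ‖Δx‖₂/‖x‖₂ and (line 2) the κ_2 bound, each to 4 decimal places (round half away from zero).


largest singular value 107/10, smallest 535/11302
κ_2(A) = (107/10) / (535/11302) = 226.0400
κ_2(A)·‖δb‖/‖b‖ = 0.5173
solve Ax = b  →  x = [-30.7241 29.0029]
‖b‖₂ = 2.8284 and ‖x‖₂ = 42.2509
Δx = A⁻¹·δb where δb = 1/437·2.8284·d; ‖Δx‖ = 0.1367
realised ‖Δx‖/‖x‖ = 0.0032
realised/bound (from unrounded values) ≈ 0.0063

0.0032
0.5173


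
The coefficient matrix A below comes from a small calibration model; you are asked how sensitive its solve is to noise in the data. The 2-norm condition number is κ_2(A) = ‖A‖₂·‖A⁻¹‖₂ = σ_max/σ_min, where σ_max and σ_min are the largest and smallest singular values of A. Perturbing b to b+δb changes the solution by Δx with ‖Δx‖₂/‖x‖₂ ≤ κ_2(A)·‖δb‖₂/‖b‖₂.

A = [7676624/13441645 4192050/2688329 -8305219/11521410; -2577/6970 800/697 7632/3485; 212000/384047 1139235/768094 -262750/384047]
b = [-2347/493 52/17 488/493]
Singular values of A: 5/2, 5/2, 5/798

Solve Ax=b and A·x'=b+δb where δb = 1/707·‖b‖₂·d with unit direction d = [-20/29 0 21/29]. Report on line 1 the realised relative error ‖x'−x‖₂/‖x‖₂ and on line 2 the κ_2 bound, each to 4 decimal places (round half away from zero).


largest singular value 5/2, smallest 5/798
condition number: (5/2) ÷ (5/798) = 399.0000
perturbation bound = 399.0000·1/707 = 0.5644
solve Ax = b  →  x = [597.3838 -140.5268 175.9036]
‖b‖₂ = 5.7446 and ‖x‖₂ = 638.4021
re-solving with b+δb shifts x by Δx of norm 1.2968
dividing the unrounded norms, ‖Δx‖/‖x‖ = 0.0020
realised/bound (from unrounded values) ≈ 0.0036

0.0020
0.5644


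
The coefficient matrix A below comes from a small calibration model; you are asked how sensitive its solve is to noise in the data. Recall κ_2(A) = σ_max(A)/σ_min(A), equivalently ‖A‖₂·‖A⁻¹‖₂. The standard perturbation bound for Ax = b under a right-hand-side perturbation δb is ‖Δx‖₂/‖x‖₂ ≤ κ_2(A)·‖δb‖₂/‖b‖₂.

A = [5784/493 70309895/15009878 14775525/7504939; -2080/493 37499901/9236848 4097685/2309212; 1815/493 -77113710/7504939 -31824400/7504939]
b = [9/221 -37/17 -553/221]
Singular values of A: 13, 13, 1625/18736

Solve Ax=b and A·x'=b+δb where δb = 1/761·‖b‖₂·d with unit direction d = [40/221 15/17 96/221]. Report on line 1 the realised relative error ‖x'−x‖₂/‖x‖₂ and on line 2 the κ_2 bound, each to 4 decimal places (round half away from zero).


0.0015
0.1970

largest singular value 13, smallest 1625/18736
condition number: 13 ÷ (1625/18736) = 149.8880
perturbation bound = 149.8880·1/761 = 0.1970
solve Ax = b  →  x = [0.0027 13.4041 -31.8870]
‖b‖ = 3.3166, ‖x‖ = 34.5897
δb = ε·‖b‖·d = [0.0008 0.0038 0.0019]; solving A·Δx = δb gives ‖Δx‖ = 0.0502
relative error = 0.0015
tightness: 0.0015 against a bound of 0.1970 (unrounded ratio ≈ 0.0074)


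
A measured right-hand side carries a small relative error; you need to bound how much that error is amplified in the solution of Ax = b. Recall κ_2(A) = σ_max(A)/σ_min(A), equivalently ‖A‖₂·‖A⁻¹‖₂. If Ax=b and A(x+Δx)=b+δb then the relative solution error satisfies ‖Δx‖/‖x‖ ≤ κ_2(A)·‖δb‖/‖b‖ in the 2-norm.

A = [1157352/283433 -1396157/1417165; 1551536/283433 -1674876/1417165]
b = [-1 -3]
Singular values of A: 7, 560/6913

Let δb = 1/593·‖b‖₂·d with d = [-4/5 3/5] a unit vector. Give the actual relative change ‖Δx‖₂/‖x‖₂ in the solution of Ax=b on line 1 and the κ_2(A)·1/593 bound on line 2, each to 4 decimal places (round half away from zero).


0.0053
0.1457

largest singular value 7, smallest 560/6913
κ = σ_max/σ_min = 7/(560/6913) = 86.4125
κ_2(A)·‖δb‖/‖b‖ = 0.1457
solve Ax = b  →  x = [-3.1279 -11.9495]
‖b‖₂ = 3.1623 and ‖x‖₂ = 12.3521
with δb = [-0.0043 0.0032], A·Δx = δb → ‖Δx‖ = 0.0658
dividing the unrounded norms, ‖Δx‖/‖x‖ = 0.0053
realised/bound (from unrounded values) ≈ 0.0366


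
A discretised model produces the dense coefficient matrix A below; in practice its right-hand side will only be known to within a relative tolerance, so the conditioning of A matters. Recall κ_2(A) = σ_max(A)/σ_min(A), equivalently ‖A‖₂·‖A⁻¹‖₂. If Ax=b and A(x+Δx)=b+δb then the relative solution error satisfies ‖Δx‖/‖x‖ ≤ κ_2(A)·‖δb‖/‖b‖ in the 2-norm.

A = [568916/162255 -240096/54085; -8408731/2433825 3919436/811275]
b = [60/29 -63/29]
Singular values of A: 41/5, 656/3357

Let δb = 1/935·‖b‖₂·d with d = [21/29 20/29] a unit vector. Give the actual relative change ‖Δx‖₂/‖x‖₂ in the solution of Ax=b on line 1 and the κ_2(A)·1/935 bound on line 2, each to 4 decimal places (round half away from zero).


from the listed singular values, σ₁ = 41/5, σ_n = 656/3357
condition number: (41/5) ÷ (656/3357) = 41.9625
perturbation bound = 41.9625·1/935 = 0.0449
solve Ax = b  →  x = [0.2195 -0.2927]
‖b‖ = 3.0000, ‖x‖ = 0.3659
Δx = A⁻¹·δb where δb = 1/935·3.0000·d; ‖Δx‖ = 0.0164
realised ‖Δx‖/‖x‖ = 0.0449
tightness: 0.0449 against a bound of 0.0449; the bound is attained (ratio 1)

0.0449
0.0449


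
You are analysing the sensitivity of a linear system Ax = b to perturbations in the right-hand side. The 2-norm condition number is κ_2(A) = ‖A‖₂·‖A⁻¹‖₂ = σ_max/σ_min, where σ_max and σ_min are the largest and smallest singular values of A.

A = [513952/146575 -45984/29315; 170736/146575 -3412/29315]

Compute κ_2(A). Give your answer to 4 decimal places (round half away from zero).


AᵀA = [469275904/34374769 -193728960/34374769; -193728960/34374769 85046800/34374769]; tr = 3280016/203401, det = 409600/203401
λ_max, λ_min = (3280016/203401 ± √10425252761856/41371966801)/2 = 16, 25600/203401
κ = σ_max/σ_min = 4/(160/451) = 11.2750

11.2750


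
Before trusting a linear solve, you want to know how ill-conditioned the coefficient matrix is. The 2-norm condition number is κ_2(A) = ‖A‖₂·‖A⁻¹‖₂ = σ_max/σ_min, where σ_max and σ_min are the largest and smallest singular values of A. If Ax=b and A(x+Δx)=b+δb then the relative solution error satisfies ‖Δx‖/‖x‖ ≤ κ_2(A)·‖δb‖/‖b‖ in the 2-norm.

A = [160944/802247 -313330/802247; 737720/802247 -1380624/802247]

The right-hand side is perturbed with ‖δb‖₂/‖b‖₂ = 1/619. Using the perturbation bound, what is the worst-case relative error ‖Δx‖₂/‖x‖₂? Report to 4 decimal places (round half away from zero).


form AᵀA = [339163456/382867489 -635896800/382867489; -635896800/382867489 1192324996/382867489] with trace 5299268/1324801 and determinant 256/1324801
char-poly roots: 4 and 64/1324801
σ_max=√4=2, σ_min=√(64/1324801)=(8/1151) → κ = 287.7500
bound on ‖Δx‖/‖x‖: κ·ε = 287.7500·1/619 = 0.4649

0.4649


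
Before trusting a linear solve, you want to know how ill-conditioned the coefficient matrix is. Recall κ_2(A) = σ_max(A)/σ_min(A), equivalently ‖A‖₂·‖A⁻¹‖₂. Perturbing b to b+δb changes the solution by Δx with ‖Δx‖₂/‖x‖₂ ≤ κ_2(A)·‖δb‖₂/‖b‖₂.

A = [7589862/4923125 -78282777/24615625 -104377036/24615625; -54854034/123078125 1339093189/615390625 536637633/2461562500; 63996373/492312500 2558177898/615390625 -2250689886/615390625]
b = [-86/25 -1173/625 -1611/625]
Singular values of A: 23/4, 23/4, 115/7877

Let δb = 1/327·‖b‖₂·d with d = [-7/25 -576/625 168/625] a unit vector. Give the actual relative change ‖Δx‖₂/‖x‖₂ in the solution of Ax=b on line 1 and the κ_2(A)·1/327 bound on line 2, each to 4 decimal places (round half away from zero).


0.0072
1.2044

from the listed singular values, σ₁ = 23/4, σ_n = 115/7877
κ_2(A) = (23/4) / (115/7877) = 393.8500
perturbation bound = 393.8500·1/327 = 1.2044
solve Ax = b  →  x = [131.3656 22.8977 31.3998]
‖b‖ = 4.6904, ‖x‖ = 136.9933
δb = ε·‖b‖·d = [-0.0040 -0.0132 0.0039]; solving A·Δx = δb gives ‖Δx‖ = 0.9825
dividing the unrounded norms, ‖Δx‖/‖x‖ = 0.0072
realised/bound (from unrounded values) ≈ 0.0060


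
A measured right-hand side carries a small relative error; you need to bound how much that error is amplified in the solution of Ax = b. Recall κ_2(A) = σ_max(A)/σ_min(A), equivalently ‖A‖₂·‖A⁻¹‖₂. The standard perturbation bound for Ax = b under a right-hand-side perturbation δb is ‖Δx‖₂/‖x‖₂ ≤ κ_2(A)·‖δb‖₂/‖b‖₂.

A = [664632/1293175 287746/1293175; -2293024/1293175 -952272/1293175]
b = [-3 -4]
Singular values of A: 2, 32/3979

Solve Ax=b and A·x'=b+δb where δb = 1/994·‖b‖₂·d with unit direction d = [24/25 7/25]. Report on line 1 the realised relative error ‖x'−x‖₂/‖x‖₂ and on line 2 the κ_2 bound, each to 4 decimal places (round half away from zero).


0.0013
0.2502

σ_max = 2, σ_min = 32/3979
κ = σ_max/σ_min = 2/(32/3979) = 248.6875
worst-case relative error ≤ 248.6875 × 1/994 = 0.2502
solve Ax = b  →  x = [192.6827 -458.5385]
‖b‖ = 5.0000, ‖x‖ = 497.3773
δb = ε·‖b‖·d = [0.0048 0.0014]; solving A·Δx = δb gives ‖Δx‖ = 0.6255
relative error = 0.0013
tightness: 0.0013 against a bound of 0.2502 (unrounded ratio ≈ 0.0050)


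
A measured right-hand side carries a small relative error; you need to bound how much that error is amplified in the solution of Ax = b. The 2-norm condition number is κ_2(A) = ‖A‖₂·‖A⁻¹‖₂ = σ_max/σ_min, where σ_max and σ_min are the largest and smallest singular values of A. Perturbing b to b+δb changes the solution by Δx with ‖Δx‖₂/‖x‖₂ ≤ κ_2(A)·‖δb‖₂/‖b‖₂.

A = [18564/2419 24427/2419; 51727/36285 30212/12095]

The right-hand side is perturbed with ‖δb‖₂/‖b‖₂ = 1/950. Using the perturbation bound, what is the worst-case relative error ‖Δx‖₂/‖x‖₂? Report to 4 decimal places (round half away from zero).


AᵀA = [47719009/783225 21161504/261075; 21161504/261075 9416849/87025]; tr = 5298826/31329, det = 714025/31329
solving λ² − 5298826/31329·λ + 714025/31329 = 0 gives λ = 169, 4225/31329
σ_max=√169=13, σ_min=√(4225/31329)=(65/177) → κ = 35.4000
perturbation bound = 35.4000·1/950 = 0.0373

0.0373


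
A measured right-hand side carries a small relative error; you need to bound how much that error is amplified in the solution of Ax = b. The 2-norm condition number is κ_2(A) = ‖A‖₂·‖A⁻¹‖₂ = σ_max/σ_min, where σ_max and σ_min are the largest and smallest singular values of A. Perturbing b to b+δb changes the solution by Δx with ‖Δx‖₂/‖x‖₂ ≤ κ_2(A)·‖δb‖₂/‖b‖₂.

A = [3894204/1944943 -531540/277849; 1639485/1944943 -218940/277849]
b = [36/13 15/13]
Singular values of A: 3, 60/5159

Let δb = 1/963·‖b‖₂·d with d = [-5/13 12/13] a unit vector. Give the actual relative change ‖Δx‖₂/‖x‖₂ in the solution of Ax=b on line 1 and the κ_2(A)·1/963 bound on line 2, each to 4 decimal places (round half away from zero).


largest singular value 3, smallest 60/5159
condition number: 3 ÷ (60/5159) = 257.9500
κ_2(A)·‖δb‖/‖b‖ = 0.2679
solve Ax = b  →  x = [0.7241 -0.6897]
‖b‖₂ = 3.0000 and ‖x‖₂ = 1.0000
δb = ε·‖b‖·d = [-0.0012 0.0029]; solving A·Δx = δb gives ‖Δx‖ = 0.2679
relative error = 0.2679
realised/bound = 1 exactly: the bound is attained for this b and d

0.2679
0.2679


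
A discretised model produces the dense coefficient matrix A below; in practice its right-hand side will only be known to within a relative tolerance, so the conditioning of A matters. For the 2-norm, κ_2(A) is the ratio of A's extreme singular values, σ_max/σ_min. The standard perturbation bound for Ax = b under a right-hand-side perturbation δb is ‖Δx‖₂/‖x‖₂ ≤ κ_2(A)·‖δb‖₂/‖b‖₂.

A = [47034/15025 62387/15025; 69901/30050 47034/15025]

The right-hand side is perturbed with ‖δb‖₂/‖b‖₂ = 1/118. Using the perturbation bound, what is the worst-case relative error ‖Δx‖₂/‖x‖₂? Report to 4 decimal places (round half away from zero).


AᵀA = [549397537/36120100 183126879/9030025; 183126879/9030025 244173397/9030025]; tr = 61043645/1444804, det = 28561/1444804
char-poly roots: 169/4 and 169/361201
so κ_2 = √((169/4) / (169/361201)) = 300.5000
perturbation bound = 300.5000·1/118 = 2.5466

2.5466


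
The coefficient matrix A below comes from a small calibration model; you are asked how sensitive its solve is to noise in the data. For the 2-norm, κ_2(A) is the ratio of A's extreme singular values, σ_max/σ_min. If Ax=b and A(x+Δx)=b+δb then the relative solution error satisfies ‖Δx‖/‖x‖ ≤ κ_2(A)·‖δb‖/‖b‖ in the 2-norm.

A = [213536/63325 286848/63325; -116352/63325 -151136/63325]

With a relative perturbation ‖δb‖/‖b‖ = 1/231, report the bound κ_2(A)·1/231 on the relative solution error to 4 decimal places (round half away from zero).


form AᵀA = [8184832/555025 10911744/555025; 10911744/555025 14550016/555025] with trace 22734848/555025 and determinant 1048576/13875625
eigenvalues of AᵀA: λ = (tr ± √(tr²−4·det))/2 = 1024/25, 1024/555025
κ = σ_max/σ_min = (32/5)/(32/745) = 149.0000
worst-case relative error ≤ 149.0000 × 1/231 = 0.6450

0.6450


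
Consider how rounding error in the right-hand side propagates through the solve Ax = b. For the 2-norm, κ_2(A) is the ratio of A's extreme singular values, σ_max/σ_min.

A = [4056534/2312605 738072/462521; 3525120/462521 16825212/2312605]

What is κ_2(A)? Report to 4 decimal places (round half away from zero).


AᵀA = [194596813476/3181524025 37064191248/636304805; 37064191248/636304805 176505958224/3181524025]; tr = 17650548/151321, det = 34012224/94575625
λ_max, λ_min = (17650548/151321 ± √194693065882698384/14311278150625)/2 = 2916/25, 11664/3783025
σ_max=√(2916/25)=(54/5), σ_min=√(11664/3783025)=(108/1945) → κ = 194.5000

194.5000


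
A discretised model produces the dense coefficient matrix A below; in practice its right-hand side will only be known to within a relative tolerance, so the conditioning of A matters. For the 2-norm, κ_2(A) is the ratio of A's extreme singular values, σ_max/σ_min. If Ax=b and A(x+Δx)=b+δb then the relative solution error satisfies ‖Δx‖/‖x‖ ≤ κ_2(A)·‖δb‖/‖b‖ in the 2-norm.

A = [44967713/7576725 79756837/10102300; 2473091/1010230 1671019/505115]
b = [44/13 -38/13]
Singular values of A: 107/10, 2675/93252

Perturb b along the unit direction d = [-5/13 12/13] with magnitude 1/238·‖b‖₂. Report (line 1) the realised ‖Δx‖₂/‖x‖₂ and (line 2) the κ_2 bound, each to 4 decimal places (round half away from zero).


largest singular value 107/10, smallest 2675/93252
condition number: (107/10) ÷ (2675/93252) = 373.0080
κ_2(A)·‖δb‖/‖b‖ = 1.5673
solve Ax = b  →  x = [111.6659 -83.5158]
‖b‖ = 4.4721, ‖x‖ = 139.4424
Δx = A⁻¹·δb where δb = 1/238·4.4721·d; ‖Δx‖ = 0.6550
relative error = 0.0047
tightness: 0.0047 against a bound of 1.5673 (unrounded ratio ≈ 0.0030)

0.0047
1.5673


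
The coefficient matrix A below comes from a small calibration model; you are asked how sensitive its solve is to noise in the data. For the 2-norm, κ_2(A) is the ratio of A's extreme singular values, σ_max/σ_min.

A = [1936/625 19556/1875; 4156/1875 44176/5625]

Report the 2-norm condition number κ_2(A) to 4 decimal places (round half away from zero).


153.0000

AᵀA = [2040208/140625 20973568/421875; 20973568/421875 215738128/1265625]; tr = 74912/405, det = 73984/50625
λ_max, λ_min = (74912/405 ± √140271222784/4100625)/2 = 4624/25, 16/2025
σ_max=√(4624/25)=(68/5), σ_min=√(16/2025)=(4/45) → κ = 153.0000


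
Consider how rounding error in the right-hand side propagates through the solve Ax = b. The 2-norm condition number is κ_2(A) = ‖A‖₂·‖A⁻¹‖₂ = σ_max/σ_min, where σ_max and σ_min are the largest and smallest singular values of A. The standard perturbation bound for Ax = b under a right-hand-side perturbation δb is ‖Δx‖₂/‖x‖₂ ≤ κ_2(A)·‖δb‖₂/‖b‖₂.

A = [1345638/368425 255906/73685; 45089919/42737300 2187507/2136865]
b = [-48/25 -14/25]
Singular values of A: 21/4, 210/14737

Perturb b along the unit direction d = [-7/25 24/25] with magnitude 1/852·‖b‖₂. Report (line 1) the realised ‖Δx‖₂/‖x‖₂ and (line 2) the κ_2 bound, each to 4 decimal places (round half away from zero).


σ_max = 21/4, σ_min = 210/14737
κ_2(A) = (21/4) / (210/14737) = 368.4250
κ_2(A)·‖δb‖/‖b‖ = 0.4324
solve Ax = b  →  x = [-0.2759 -0.2627]
2-norm of b is 2.0000; of x, 0.3810
re-solving with b+δb shifts x by Δx of norm 0.1647
dividing the unrounded norms, ‖Δx‖/‖x‖ = 0.4324
realised/bound = 1 exactly: the bound is attained for this b and d

0.4324
0.4324


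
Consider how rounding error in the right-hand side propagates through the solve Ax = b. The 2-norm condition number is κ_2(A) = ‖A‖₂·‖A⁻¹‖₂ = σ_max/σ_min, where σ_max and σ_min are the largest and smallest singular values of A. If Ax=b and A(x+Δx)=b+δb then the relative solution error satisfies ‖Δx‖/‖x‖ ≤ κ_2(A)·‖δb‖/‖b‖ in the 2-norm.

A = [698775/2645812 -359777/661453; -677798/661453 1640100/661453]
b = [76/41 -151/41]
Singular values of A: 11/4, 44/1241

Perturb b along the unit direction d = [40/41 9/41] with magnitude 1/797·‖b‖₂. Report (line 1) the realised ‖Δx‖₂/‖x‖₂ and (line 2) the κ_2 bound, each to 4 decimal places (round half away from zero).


0.0052
0.0973

σ_max = 11/4, σ_min = 44/1241
κ = σ_max/σ_min = (11/4)/(44/1241) = 77.5625
κ_2(A)·‖δb‖/‖b‖ = 0.0973
solve Ax = b  →  x = [26.5944 9.5052]
2-norm of b is 4.1231; of x, 28.2420
re-solving with b+δb shifts x by Δx of norm 0.1459
dividing the unrounded norms, ‖Δx‖/‖x‖ = 0.0052
tightness: 0.0052 against a bound of 0.0973 (unrounded ratio ≈ 0.0531)


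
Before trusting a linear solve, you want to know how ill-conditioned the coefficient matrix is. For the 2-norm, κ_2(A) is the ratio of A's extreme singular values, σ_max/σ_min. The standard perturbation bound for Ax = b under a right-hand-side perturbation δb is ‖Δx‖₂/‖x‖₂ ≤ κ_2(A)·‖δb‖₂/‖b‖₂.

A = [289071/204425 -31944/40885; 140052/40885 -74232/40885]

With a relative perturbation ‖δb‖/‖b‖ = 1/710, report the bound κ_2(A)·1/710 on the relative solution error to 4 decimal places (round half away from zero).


form AᵀA = [3396012489/247275625 -362223576/49455125; -362223576/49455125 7728768/1978205] with trace 15093801/855625 and determinant 254016/21390625
char-poly roots: 441/25 and 576/855625
σ_max=√(441/25)=(21/5), σ_min=√(576/855625)=(24/925) → κ = 161.8750
worst-case relative error ≤ 161.8750 × 1/710 = 0.2280

0.2280


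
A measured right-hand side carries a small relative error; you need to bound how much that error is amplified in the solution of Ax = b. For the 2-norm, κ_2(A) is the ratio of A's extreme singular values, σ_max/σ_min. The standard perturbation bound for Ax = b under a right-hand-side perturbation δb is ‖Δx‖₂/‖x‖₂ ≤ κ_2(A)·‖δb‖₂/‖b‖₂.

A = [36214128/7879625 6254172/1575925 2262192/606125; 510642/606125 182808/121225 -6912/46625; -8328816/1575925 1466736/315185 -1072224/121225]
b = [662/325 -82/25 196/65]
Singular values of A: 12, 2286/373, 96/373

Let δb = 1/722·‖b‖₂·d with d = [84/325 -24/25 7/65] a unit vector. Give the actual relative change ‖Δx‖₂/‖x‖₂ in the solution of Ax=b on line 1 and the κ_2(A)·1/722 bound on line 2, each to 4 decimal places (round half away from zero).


0.0017
0.0646

σ_max = 12, σ_min = 96/373
κ_2(A) = 12 / (96/373) = 46.6250
perturbation bound = 46.6250·1/722 = 0.0646
solve Ax = b  →  x = [-11.4437 5.1217 9.1917]
‖b‖ = 4.8990, ‖x‖ = 15.5460
Δx = A⁻¹·δb where δb = 1/722·4.8990·d; ‖Δx‖ = 0.0264
relative error = 0.0017
tightness: 0.0017 against a bound of 0.0646 (unrounded ratio ≈ 0.0263)


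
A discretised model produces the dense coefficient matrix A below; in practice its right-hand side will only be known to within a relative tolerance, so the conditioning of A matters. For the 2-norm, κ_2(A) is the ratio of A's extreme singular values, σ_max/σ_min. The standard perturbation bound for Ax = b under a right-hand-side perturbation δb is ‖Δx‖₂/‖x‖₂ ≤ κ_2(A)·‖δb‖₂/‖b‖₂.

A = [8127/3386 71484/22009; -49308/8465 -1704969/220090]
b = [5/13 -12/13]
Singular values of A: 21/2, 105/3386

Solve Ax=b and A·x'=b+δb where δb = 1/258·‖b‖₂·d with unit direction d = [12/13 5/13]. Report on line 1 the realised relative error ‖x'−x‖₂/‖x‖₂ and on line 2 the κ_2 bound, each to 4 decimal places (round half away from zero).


1.3124
1.3124

from the listed singular values, σ₁ = 21/2, σ_n = 105/3386
κ_2(A) = (21/2) / (105/3386) = 338.6000
κ_2(A)·‖δb‖/‖b‖ = 1.3124
solve Ax = b  →  x = [0.0571 0.0762]
2-norm of b is 1.0000; of x, 0.0952
re-solving with b+δb shifts x by Δx of norm 0.1250
relative error = 1.3124
realised/bound = 1 exactly: the bound is attained for this b and d


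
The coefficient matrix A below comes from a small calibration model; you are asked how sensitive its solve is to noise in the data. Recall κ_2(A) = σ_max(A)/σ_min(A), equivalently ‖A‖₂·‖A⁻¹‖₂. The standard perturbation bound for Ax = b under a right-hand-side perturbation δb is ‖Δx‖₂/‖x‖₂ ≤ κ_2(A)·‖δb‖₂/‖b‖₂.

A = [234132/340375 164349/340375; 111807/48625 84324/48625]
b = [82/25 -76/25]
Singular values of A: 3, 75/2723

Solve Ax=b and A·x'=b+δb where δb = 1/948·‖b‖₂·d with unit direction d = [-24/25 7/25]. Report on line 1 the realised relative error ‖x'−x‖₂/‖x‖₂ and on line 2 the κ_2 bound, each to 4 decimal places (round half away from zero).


from the listed singular values, σ₁ = 3, σ_n = 75/2723
κ_2(A) = 3 / (75/2723) = 108.9200
worst-case relative error ≤ 108.9200 × 1/948 = 0.1149
solve Ax = b  →  x = [86.6027 -116.5813]
2-norm of b is 4.4721; of x, 145.2282
δb = ε·‖b‖·d = [-0.0045 0.0013]; solving A·Δx = δb gives ‖Δx‖ = 0.1713
realised ‖Δx‖/‖x‖ = 0.0012
so the bound overstates the realised error by a factor of ≈ 97.4220 (computed from the unrounded values)

0.0012
0.1149


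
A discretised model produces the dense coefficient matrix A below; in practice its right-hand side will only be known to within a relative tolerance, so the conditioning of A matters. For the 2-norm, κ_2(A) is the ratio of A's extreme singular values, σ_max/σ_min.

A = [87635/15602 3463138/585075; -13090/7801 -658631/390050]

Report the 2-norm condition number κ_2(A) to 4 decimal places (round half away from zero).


161.4000

AᵀA = [288458125/8393876 227142440/6295407; 227142440/6295407 2862204269/75544884]; tr = 94109093/1302498, det = 2088025/10419984
char-poly roots: 289/4 and 7225/2604996
so κ_2 = √((289/4) / (7225/2604996)) = 161.4000


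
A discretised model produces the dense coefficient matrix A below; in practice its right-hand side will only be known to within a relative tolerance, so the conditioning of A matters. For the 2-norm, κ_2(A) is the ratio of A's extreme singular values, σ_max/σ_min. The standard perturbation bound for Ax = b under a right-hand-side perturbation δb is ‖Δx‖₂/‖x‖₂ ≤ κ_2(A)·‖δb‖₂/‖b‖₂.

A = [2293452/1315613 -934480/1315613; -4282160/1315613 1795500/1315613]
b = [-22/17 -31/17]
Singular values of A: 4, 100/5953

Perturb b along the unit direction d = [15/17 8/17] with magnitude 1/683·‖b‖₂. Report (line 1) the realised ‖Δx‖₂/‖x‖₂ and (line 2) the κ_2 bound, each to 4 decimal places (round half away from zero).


0.0016
0.3486

from the listed singular values, σ₁ = 4, σ_n = 100/5953
condition number: 4 ÷ (100/5953) = 238.1200
bound on ‖Δx‖/‖x‖: κ·ε = 238.1200·1/683 = 0.3486
solve Ax = b  →  x = [-45.5615 -109.9977]
2-norm of b is 2.2361; of x, 119.0603
re-solving with b+δb shifts x by Δx of norm 0.1949
realised ‖Δx‖/‖x‖ = 0.0016
so the bound overstates the realised error by a factor of ≈ 212.9815 (computed from the unrounded values)


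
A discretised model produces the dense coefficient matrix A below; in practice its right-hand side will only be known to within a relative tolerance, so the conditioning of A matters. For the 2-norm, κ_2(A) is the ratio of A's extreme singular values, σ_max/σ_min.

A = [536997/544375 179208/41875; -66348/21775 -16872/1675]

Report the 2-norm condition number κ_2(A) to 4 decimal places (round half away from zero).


AᵀA = [17986103361/1753515625 61221062952/1753515625; 61221062952/1753515625 210030747264/1753515625]; tr = 364826961/2805625, det = 675584064/70140625
λ_max, λ_min = (364826961/2805625 ± √132795441786165921/7871531640625)/2 = 3249/25, 207936/2805625
σ_max=√(3249/25)=(57/5), σ_min=√(207936/2805625)=(456/1675) → κ = 41.8750

41.8750


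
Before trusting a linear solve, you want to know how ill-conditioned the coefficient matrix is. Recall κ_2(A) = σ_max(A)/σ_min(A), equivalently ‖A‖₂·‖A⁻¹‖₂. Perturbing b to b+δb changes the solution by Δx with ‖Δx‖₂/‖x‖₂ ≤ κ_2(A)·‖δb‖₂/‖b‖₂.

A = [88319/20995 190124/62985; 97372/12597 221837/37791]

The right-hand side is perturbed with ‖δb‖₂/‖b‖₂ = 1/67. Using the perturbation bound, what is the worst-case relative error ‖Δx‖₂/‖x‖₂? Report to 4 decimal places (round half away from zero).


1.3272

form AᵀA = [1063096441/13727025 2391494336/41181075; 2391494336/41181075 5382752881/123543225] with trace 598024834/4941729 and determinant 9150625/4941729
λ_max, λ_min = (598024834/4941729 ± √357452822445005056/24420685509441)/2 = 121, 75625/4941729
σ_max=√121=11, σ_min=√(75625/4941729)=(275/2223) → κ = 88.9200
worst-case relative error ≤ 88.9200 × 1/67 = 1.3272


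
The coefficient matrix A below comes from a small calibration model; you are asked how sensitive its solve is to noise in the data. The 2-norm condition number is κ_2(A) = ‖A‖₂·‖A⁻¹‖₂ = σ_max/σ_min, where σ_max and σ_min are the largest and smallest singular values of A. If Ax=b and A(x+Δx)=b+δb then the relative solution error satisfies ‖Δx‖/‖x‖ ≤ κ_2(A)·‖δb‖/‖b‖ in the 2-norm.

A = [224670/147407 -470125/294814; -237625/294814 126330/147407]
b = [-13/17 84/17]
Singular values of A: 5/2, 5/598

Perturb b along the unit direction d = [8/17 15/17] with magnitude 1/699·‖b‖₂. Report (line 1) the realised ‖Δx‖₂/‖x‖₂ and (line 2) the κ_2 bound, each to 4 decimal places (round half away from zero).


from the listed singular values, σ₁ = 5/2, σ_n = 5/598
κ_2(A) = (5/2) / (5/598) = 299.0000
bound on ‖Δx‖/‖x‖: κ·ε = 299.0000·1/699 = 0.4278
solve Ax = b  →  x = [345.6000 330.8000]
‖b‖₂ = 5.0000 and ‖x‖₂ = 478.4015
Δx = A⁻¹·δb where δb = 1/699·5.0000·d; ‖Δx‖ = 0.8555
relative error = 0.0018
so the bound overstates the realised error by a factor of ≈ 239.2008 (computed from the unrounded values)

0.0018
0.4278


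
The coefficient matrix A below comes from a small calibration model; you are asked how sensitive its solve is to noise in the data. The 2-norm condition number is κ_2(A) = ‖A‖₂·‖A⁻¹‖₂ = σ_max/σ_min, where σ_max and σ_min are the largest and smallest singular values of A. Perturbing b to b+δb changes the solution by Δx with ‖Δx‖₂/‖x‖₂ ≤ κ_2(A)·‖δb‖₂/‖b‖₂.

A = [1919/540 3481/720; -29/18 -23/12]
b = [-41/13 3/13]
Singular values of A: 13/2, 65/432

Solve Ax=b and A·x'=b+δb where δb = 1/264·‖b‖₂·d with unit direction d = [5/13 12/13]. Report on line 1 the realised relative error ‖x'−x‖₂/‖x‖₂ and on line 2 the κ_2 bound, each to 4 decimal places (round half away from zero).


0.0119
0.1636

largest singular value 13/2, smallest 65/432
κ_2(A) = (13/2) / (65/432) = 43.2000
worst-case relative error ≤ 43.2000 × 1/264 = 0.1636
solve Ax = b  →  x = [5.0400 -4.3569]
2-norm of b is 3.1623; of x, 6.6622
re-solving with b+δb shifts x by Δx of norm 0.0796
relative error = 0.0119
realised/bound (from unrounded values) ≈ 0.0730
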